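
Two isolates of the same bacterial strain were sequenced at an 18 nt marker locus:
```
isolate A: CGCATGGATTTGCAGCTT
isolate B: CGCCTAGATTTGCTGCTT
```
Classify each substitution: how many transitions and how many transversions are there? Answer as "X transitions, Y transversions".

Transitions (purine↔purine or pyrimidine↔pyrimidine): 6 G→A.
Transversions (purine↔pyrimidine): 4 A→C, 14 A→T.

1 transition, 2 transversions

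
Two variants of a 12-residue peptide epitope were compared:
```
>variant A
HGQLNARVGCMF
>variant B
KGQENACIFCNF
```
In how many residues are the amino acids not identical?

6

Mismatches (1-based): residue 1: H→K; residue 4: L→E; residue 7: R→C; residue 8: V→I; residue 9: G→F; residue 11: M→N.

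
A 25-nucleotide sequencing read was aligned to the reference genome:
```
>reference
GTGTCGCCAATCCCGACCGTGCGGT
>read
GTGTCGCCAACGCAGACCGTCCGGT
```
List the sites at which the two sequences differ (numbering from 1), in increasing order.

Differences at site 11 (T→C), site 12 (C→G), site 14 (C→A), site 21 (G→C).

11, 12, 14, 21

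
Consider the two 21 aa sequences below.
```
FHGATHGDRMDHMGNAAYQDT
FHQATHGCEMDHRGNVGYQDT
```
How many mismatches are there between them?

6

Mismatches (1-based): residue 3: G→Q; residue 8: D→C; residue 9: R→E; residue 13: M→R; residue 16: A→V; residue 17: A→G.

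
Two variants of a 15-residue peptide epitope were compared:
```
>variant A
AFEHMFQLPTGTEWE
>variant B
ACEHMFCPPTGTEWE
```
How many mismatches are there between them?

Mismatches (1-based): residue 2: F→C; residue 7: Q→C; residue 8: L→P.

3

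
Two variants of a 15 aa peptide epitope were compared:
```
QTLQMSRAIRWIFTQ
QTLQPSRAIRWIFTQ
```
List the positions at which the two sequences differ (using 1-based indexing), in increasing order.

5

Scanning 1-based: 5: M/P.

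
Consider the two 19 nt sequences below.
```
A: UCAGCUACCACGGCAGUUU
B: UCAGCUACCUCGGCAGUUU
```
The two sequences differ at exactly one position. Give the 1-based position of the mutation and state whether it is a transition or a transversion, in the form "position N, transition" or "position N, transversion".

Position 10 changes A→U. A is a purine and U is a pyrimidine, so this is a transversion.

position 10, transversion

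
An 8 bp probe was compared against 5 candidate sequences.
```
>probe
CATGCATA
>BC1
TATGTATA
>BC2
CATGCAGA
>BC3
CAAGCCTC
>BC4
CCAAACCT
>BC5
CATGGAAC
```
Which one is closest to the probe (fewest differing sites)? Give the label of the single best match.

Hamming distances to probe — BC1: 2; BC2: 1; BC3: 3; BC4: 7; BC5: 3.
Smallest is BC2 with 1 mismatch.

BC2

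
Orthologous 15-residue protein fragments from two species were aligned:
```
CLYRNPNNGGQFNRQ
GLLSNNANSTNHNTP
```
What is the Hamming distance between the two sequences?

The sequences differ at positions 1, 3, 4, 6, 7, 9, 10, 11, 12, 14, 15 (1-based) — 11 in total.

11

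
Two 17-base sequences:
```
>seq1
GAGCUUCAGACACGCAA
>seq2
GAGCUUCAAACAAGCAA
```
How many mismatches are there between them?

2

The sequences differ at sites 9, 13 (1-based) — 2 in total.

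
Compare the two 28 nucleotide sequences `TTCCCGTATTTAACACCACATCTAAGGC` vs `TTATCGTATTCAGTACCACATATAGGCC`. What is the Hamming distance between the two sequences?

The sequences differ at bases 3, 4, 11, 13, 14, 22, 25, 27 (1-based) — 8 in total.

8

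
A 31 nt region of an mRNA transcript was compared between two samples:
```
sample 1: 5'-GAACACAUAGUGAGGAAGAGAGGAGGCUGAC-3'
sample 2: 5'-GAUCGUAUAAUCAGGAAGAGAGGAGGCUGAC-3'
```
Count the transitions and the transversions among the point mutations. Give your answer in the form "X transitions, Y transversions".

3 transitions, 2 transversions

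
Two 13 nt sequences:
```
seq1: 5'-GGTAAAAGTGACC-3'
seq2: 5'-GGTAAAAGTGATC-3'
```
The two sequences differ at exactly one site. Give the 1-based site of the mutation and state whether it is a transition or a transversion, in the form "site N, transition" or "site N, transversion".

The sequences differ only at site 12: C→T (pyrimidine→pyrimidine), a transition.

site 12, transition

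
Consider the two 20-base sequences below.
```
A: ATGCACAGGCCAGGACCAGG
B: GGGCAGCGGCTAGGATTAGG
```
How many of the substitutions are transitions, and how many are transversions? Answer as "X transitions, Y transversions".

Mismatches (1-based):
site 1: A→G (purine→purine, transition)
site 2: T→G (pyrimidine→purine, transversion)
site 6: C→G (pyrimidine→purine, transversion)
site 7: A→C (purine→pyrimidine, transversion)
site 11: C→T (pyrimidine→pyrimidine, transition)
site 16: C→T (pyrimidine→pyrimidine, transition)
site 17: C→T (pyrimidine→pyrimidine, transition)

4 transitions, 3 transversions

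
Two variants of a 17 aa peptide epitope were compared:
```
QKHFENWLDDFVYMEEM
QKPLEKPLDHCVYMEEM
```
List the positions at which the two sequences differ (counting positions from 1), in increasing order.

Differences at position 3 (H→P), position 4 (F→L), position 6 (N→K), position 7 (W→P), position 10 (D→H), position 11 (F→C).

3, 4, 6, 7, 10, 11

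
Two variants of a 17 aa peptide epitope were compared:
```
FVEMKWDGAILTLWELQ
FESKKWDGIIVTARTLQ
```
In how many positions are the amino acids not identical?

Comparing position by position, 8 positions differ: 2 (V/E), 3 (E/S), 4 (M/K), 9 (A/I), 11 (L/V), 13 (L/A), 14 (W/R), 15 (E/T).

8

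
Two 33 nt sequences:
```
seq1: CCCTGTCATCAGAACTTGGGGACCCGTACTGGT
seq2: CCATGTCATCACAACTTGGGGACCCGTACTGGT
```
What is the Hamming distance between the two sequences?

2

Comparing position by position, 2 bases differ: 3 (C/A), 12 (G/C).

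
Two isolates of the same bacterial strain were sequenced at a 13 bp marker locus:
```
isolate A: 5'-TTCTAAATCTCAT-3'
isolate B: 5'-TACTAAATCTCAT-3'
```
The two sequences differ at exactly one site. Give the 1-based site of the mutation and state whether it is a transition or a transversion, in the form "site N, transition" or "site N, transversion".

site 2, transversion

The sequences differ only at site 2: T→A (pyrimidine→purine), a transversion.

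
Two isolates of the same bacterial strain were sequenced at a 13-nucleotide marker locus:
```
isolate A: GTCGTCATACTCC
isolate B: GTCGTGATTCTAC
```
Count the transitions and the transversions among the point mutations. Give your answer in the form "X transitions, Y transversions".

0 transitions, 3 transversions

Transitions (purine↔purine or pyrimidine↔pyrimidine): none.
Transversions (purine↔pyrimidine): 6 C→G, 9 A→T, 12 C→A.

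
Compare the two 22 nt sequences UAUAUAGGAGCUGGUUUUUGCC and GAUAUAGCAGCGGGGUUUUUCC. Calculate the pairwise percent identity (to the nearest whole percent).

Mismatches at positions 1, 8, 12, 15, 20 (1-based): 5 of 22.
Identical positions: 17/22 = 77.27% → 77%.

77%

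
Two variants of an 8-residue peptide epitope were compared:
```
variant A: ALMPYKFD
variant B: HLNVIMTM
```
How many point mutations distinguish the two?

7

The sequences differ at residues 1, 3, 4, 5, 6, 7, 8 (1-based) — 7 in total.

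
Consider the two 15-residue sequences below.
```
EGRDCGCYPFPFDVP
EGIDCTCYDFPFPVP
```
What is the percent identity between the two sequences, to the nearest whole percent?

73%

4 positions differ (3, 6, 9, 13), so 11 of 15 match: 11/15 = 73.33%.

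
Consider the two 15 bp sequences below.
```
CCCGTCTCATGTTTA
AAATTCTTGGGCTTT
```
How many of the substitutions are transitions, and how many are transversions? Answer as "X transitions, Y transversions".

3 transitions, 6 transversions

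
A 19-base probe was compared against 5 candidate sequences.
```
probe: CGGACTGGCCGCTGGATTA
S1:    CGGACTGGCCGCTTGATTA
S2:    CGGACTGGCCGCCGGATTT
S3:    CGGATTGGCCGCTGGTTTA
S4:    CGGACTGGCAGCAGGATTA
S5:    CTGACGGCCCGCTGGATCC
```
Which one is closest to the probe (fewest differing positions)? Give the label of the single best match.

S1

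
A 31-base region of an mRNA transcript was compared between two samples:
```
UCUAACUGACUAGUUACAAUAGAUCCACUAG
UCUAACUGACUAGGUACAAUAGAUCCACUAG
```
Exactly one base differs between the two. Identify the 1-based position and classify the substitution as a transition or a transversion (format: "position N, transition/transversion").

Position 14 changes U→G. U is a pyrimidine and G is a purine, so this is a transversion.

position 14, transversion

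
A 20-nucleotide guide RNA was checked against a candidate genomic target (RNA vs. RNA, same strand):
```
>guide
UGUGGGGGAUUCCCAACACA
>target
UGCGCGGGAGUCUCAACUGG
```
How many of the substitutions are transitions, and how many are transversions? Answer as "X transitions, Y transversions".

Mismatches (1-based):
position 3: U→C (pyrimidine→pyrimidine, transition)
position 5: G→C (purine→pyrimidine, transversion)
position 10: U→G (pyrimidine→purine, transversion)
position 13: C→U (pyrimidine→pyrimidine, transition)
position 18: A→U (purine→pyrimidine, transversion)
position 19: C→G (pyrimidine→purine, transversion)
position 20: A→G (purine→purine, transition)

3 transitions, 4 transversions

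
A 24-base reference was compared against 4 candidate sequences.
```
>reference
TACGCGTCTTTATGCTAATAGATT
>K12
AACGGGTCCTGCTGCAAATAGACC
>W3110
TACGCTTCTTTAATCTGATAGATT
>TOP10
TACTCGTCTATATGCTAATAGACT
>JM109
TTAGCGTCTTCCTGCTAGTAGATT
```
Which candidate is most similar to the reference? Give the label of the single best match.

TOP10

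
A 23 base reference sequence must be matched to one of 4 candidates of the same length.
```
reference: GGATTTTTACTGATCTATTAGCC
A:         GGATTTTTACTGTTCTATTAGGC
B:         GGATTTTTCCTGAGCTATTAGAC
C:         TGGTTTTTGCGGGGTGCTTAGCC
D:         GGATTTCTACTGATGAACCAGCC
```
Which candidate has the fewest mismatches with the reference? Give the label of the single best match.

A differs at 2 bases; B differs at 3 bases; C differs at 9 bases; D differs at 5 bases. The closest is A.

A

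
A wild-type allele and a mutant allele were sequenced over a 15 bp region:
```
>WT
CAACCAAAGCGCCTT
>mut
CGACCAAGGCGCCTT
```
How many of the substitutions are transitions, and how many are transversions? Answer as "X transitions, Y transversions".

2 transitions, 0 transversions

Mismatches (1-based):
position 2: A→G (purine→purine, transition)
position 8: A→G (purine→purine, transition)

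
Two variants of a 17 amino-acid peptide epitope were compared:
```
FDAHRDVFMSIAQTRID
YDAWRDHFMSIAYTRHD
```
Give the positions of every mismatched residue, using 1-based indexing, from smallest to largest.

1, 4, 7, 13, 16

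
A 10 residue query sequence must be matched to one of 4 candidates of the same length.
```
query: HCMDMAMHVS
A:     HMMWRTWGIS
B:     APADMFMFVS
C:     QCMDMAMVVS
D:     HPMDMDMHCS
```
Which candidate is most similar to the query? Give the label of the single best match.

Hamming distances to query — A: 7; B: 5; C: 2; D: 3.
Smallest is C with 2 mismatches.

C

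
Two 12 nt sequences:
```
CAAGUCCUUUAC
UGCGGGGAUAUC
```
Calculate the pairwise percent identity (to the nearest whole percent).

25%

Mismatches at positions 1, 2, 3, 5, 6, 7, 8, 10, 11 (1-based): 9 of 12.
Identical positions: 3/12 = 25% → 25%.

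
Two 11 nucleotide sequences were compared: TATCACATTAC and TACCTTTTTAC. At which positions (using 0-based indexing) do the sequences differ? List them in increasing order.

Differences at position 2 (T→C), position 4 (A→T), position 5 (C→T), position 6 (A→T).

2, 4, 5, 6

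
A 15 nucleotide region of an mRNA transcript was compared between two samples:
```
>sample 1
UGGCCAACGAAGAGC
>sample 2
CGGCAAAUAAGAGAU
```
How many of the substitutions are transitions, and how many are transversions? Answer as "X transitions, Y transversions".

8 transitions, 1 transversion

Mismatches (1-based):
base 1: U→C (pyrimidine→pyrimidine, transition)
base 5: C→A (pyrimidine→purine, transversion)
base 8: C→U (pyrimidine→pyrimidine, transition)
base 9: G→A (purine→purine, transition)
base 11: A→G (purine→purine, transition)
base 12: G→A (purine→purine, transition)
base 13: A→G (purine→purine, transition)
base 14: G→A (purine→purine, transition)
base 15: C→U (pyrimidine→pyrimidine, transition)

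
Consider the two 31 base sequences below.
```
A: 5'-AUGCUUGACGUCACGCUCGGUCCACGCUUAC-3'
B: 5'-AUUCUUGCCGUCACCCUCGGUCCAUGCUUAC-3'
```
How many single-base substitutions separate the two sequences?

Mismatches (1-based): position 3: G→U; position 8: A→C; position 15: G→C; position 25: C→U.

4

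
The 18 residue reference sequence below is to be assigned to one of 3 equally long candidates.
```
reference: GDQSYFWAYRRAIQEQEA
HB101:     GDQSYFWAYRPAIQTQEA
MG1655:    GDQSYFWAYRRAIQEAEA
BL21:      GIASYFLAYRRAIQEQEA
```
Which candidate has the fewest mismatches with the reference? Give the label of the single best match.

HB101 differs at 2 positions; MG1655 differs at 1 position; BL21 differs at 3 positions. The closest is MG1655.

MG1655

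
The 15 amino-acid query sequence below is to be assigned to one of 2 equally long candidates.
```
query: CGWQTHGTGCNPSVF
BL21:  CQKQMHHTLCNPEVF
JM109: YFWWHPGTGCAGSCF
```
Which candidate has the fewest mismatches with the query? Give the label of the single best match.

BL21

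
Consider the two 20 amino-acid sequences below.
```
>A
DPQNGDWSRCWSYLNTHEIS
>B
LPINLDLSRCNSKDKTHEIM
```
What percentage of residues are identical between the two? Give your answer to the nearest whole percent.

Mismatches at positions 1, 3, 5, 7, 11, 13, 14, 15, 20 (1-based): 9 of 20.
Identical positions: 11/20 = 55% → 55%.

55%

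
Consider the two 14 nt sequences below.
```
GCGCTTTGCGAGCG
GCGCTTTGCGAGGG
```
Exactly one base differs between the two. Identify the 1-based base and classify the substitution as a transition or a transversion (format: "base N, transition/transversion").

Base 13 changes C→G. C is a pyrimidine and G is a purine, so this is a transversion.

base 13, transversion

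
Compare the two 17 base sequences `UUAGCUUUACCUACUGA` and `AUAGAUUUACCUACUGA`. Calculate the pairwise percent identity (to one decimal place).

88.2%

2 positions differ (1, 5), so 15 of 17 match: 15/17 = 88.24%.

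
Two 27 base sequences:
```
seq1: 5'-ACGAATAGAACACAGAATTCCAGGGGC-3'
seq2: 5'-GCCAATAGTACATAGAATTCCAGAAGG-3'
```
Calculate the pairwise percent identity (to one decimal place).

74.1%

7 positions differ (1, 3, 9, 13, 24, 25, 27), so 20 of 27 match: 20/27 = 74.07%.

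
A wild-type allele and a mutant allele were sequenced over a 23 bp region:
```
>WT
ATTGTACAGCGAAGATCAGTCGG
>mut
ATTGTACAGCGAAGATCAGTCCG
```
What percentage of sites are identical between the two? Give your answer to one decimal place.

95.7%

Mismatch at position 22 (1-based): 1 of 23.
Identical positions: 22/23 = 95.65% → 95.7%.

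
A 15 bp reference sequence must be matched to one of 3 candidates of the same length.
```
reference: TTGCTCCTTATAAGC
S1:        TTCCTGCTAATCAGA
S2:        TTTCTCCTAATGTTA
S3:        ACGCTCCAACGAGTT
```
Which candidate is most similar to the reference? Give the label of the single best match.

S1

S1 differs at 5 positions; S2 differs at 6 positions; S3 differs at 9 positions. The closest is S1.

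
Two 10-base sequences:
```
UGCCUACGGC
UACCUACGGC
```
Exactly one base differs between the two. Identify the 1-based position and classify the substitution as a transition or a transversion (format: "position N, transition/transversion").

Position 2 changes G→A. G is a purine and A is a purine, so this is a transition.

position 2, transition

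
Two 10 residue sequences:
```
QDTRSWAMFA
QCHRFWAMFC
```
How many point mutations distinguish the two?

Mismatches (1-based): position 2: D→C; position 3: T→H; position 5: S→F; position 10: A→C.

4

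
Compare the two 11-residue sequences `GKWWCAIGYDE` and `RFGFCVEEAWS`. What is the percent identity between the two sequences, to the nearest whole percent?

9%

Mismatches at positions 1, 2, 3, 4, 6, 7, 8, 9, 10, 11 (1-based): 10 of 11.
Identical positions: 1/11 = 9.091% → 9%.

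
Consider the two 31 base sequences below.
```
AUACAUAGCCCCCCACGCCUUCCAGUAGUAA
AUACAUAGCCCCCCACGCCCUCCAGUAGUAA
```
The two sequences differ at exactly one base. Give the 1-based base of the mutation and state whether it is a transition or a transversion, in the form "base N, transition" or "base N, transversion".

Base 20 changes U→C. U is a pyrimidine and C is a pyrimidine, so this is a transition.

base 20, transition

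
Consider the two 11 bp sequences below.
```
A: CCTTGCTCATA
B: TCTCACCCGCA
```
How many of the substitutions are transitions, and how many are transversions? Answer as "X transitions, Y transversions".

Mismatches (1-based):
site 1: C→T (pyrimidine→pyrimidine, transition)
site 4: T→C (pyrimidine→pyrimidine, transition)
site 5: G→A (purine→purine, transition)
site 7: T→C (pyrimidine→pyrimidine, transition)
site 9: A→G (purine→purine, transition)
site 10: T→C (pyrimidine→pyrimidine, transition)

6 transitions, 0 transversions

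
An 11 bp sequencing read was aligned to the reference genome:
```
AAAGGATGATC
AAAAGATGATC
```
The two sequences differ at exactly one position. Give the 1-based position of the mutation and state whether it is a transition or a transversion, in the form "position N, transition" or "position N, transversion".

Position 4 changes G→A. G is a purine and A is a purine, so this is a transition.

position 4, transition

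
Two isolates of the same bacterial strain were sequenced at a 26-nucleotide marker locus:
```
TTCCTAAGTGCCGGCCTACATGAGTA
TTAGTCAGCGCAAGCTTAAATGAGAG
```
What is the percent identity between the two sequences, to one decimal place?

10 positions differ (3, 4, 6, 9, 12, 13, 16, 19, 25, 26), so 16 of 26 match: 16/26 = 61.54%.

61.5%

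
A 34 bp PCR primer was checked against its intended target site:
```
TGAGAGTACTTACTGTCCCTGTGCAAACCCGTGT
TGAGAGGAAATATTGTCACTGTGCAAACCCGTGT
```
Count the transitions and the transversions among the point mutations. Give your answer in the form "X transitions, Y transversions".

1 transition, 4 transversions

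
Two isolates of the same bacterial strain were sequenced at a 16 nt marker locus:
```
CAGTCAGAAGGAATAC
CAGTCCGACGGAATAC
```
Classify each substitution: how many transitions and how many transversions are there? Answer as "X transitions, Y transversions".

0 transitions, 2 transversions

Mismatches (1-based):
site 6: A→C (purine→pyrimidine, transversion)
site 9: A→C (purine→pyrimidine, transversion)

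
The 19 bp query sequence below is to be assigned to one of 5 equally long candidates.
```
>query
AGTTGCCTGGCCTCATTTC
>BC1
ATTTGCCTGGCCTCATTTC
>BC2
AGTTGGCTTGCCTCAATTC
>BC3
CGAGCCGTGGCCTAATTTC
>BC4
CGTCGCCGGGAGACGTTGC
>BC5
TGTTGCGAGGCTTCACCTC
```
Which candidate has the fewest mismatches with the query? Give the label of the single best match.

BC1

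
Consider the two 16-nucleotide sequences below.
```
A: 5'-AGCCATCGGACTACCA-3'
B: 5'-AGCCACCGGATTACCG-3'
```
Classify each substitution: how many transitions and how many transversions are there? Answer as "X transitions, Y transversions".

3 transitions, 0 transversions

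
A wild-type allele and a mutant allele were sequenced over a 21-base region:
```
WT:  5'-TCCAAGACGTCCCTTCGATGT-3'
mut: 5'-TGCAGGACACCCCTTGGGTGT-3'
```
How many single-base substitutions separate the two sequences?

6

The sequences differ at sites 2, 5, 9, 10, 16, 18 (1-based) — 6 in total.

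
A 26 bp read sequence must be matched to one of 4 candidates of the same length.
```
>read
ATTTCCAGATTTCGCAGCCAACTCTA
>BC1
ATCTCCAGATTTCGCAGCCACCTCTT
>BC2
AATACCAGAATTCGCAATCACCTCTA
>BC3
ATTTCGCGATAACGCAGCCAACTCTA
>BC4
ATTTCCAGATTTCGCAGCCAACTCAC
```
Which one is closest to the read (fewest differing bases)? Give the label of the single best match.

Hamming distances to read — BC1: 3; BC2: 6; BC3: 4; BC4: 2.
Smallest is BC4 with 2 mismatches.

BC4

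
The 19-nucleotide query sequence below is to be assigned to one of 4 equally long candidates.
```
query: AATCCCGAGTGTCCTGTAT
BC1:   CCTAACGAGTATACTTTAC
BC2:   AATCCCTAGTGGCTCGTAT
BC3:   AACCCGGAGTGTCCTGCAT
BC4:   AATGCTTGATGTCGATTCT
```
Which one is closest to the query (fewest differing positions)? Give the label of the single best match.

Hamming distances to query — BC1: 8; BC2: 4; BC3: 3; BC4: 9.
Smallest is BC3 with 3 mismatches.

BC3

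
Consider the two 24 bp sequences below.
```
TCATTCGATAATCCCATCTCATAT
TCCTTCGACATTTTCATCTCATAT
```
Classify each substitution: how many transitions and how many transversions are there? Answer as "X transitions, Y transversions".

3 transitions, 2 transversions

Transitions (purine↔purine or pyrimidine↔pyrimidine): 9 T→C, 13 C→T, 14 C→T.
Transversions (purine↔pyrimidine): 3 A→C, 11 A→T.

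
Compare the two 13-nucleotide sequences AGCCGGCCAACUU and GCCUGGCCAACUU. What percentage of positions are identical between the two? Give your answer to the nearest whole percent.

77%

Mismatches at positions 1, 2, 4 (1-based): 3 of 13.
Identical positions: 10/13 = 76.92% → 77%.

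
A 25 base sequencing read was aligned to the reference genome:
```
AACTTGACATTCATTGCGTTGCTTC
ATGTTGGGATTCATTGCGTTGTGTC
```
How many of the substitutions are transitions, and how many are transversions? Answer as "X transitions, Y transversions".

2 transitions, 4 transversions

Transitions (purine↔purine or pyrimidine↔pyrimidine): 7 A→G, 22 C→T.
Transversions (purine↔pyrimidine): 2 A→T, 3 C→G, 8 C→G, 23 T→G.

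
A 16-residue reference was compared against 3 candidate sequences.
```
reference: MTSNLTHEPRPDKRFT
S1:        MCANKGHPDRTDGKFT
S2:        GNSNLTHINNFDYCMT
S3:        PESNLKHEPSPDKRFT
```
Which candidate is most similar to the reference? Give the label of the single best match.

S3

Hamming distances to reference — S1: 9; S2: 9; S3: 4.
Smallest is S3 with 4 mismatches.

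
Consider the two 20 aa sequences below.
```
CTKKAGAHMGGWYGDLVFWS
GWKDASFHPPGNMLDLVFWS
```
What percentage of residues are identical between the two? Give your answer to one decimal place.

Mismatches at positions 1, 2, 4, 6, 7, 9, 10, 12, 13, 14 (1-based): 10 of 20.
Identical positions: 10/20 = 50% → 50.0%.

50.0%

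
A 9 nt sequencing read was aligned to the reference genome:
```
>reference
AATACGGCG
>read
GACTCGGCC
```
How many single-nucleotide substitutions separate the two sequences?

Mismatches (1-based): site 1: A→G; site 3: T→C; site 4: A→T; site 9: G→C.

4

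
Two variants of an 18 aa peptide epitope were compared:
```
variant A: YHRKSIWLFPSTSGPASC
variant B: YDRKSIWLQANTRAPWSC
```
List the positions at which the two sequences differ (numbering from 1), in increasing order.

2, 9, 10, 11, 13, 14, 16

Differences at position 2 (H→D), position 9 (F→Q), position 10 (P→A), position 11 (S→N), position 13 (S→R), position 14 (G→A), position 16 (A→W).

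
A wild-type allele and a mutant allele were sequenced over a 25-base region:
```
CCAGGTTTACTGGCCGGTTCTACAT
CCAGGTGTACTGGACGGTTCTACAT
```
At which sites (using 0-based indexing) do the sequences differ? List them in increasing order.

6, 13

Differences at site 6 (T→G), site 13 (C→A).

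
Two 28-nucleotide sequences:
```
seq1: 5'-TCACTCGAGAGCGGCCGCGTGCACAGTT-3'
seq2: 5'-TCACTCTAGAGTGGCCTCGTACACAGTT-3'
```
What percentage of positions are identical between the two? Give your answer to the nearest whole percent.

4 positions differ (7, 12, 17, 21), so 24 of 28 match: 24/28 = 85.71%.

86%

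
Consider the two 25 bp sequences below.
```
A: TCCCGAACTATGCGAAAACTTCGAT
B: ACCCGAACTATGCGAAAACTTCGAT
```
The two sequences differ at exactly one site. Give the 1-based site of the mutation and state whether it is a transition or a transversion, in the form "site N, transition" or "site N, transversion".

site 1, transversion

The sequences differ only at site 1: T→A (pyrimidine→purine), a transversion.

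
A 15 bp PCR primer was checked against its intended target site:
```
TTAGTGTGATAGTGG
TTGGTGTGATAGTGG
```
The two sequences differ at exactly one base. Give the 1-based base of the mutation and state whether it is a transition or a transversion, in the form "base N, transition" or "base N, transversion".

base 3, transition

Base 3 changes A→G. A is a purine and G is a purine, so this is a transition.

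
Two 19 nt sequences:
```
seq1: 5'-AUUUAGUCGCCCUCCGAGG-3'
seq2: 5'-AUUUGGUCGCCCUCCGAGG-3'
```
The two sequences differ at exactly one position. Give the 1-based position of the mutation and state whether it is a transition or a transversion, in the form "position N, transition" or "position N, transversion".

position 5, transition

The sequences differ only at position 5: A→G (purine→purine), a transition.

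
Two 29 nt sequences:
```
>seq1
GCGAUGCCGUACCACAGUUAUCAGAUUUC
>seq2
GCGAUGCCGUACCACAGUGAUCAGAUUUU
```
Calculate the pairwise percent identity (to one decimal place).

93.1%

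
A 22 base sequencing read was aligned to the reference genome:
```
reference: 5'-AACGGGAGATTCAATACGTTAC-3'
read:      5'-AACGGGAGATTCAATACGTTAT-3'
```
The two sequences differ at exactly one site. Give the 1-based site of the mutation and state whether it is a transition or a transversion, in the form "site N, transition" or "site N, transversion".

The sequences differ only at site 22: C→T (pyrimidine→pyrimidine), a transition.

site 22, transition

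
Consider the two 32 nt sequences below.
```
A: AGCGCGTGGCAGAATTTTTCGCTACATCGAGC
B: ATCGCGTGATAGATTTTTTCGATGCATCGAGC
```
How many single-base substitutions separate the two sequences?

6

Comparing position by position, 6 bases differ: 2 (G/T), 9 (G/A), 10 (C/T), 14 (A/T), 22 (C/A), 24 (A/G).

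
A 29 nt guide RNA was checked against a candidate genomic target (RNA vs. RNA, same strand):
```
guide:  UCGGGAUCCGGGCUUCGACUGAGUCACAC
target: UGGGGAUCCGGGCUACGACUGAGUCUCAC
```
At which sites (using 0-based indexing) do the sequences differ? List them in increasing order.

Scanning 0-based: 1: C/G; 14: U/A; 25: A/U.

1, 14, 25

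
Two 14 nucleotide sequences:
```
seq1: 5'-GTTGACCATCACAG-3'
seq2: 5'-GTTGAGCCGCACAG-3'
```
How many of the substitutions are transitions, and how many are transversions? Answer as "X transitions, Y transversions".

0 transitions, 3 transversions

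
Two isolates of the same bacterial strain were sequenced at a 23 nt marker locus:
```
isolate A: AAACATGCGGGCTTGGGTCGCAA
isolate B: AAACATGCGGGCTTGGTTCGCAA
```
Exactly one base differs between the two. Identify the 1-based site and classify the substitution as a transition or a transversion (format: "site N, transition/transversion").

site 17, transversion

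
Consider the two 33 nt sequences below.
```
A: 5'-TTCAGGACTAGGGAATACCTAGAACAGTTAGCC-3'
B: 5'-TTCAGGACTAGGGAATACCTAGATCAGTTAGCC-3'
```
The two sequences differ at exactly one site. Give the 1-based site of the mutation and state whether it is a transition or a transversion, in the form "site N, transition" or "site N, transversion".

site 24, transversion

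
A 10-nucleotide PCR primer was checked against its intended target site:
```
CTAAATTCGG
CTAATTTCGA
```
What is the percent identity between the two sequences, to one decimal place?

2 positions differ (5, 10), so 8 of 10 match: 8/10 = 80%.

80.0%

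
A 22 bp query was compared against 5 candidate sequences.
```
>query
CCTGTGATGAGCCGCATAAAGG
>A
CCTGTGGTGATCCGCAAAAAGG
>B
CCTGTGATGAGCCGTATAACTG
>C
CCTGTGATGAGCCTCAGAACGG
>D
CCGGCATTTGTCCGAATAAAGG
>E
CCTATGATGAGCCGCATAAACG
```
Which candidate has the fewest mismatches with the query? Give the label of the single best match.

E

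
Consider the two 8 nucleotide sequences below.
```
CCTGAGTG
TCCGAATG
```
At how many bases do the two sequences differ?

3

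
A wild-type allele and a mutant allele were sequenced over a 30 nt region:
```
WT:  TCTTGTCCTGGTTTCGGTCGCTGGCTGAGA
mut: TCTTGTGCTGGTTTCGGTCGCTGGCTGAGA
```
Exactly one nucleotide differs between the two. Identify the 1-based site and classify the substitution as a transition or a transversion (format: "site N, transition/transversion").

site 7, transversion

Site 7 changes C→G. C is a pyrimidine and G is a purine, so this is a transversion.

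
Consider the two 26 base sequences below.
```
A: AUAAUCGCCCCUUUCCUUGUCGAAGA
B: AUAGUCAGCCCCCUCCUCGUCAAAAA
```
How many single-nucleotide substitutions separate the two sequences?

8

The sequences differ at bases 4, 7, 8, 12, 13, 18, 22, 25 (1-based) — 8 in total.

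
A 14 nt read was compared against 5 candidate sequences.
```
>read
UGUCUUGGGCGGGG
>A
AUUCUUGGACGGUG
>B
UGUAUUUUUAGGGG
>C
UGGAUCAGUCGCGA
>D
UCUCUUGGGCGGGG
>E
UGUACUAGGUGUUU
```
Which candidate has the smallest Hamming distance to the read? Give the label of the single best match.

A differs at 4 sites; B differs at 5 sites; C differs at 7 sites; D differs at 1 site; E differs at 7 sites. The closest is D.

D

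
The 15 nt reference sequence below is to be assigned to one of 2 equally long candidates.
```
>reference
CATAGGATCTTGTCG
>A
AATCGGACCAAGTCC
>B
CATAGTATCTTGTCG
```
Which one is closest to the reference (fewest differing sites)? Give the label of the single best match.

A differs at 6 sites; B differs at 1 site. The closest is B.

B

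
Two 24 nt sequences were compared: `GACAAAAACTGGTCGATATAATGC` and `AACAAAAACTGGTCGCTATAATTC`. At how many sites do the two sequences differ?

3

Mismatches (1-based): site 1: G→A; site 16: A→C; site 23: G→T.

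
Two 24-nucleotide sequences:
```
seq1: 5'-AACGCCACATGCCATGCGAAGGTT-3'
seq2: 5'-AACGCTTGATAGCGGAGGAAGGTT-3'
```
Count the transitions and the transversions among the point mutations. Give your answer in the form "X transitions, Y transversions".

Transitions (purine↔purine or pyrimidine↔pyrimidine): 6 C→T, 11 G→A, 14 A→G, 16 G→A.
Transversions (purine↔pyrimidine): 7 A→T, 8 C→G, 12 C→G, 15 T→G, 17 C→G.

4 transitions, 5 transversions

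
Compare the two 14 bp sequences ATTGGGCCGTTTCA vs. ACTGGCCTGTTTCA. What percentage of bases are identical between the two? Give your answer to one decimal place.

Mismatches at positions 2, 6, 8 (1-based): 3 of 14.
Identical positions: 11/14 = 78.57% → 78.6%.

78.6%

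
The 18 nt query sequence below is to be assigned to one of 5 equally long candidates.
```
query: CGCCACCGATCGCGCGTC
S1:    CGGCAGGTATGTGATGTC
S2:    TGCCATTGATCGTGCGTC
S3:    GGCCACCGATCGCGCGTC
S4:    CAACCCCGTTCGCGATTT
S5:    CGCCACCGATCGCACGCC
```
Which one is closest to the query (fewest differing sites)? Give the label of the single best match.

S3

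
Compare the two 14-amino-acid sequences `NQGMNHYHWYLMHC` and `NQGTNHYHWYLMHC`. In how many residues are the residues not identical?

Mismatches (1-based): residue 4: M→T.

1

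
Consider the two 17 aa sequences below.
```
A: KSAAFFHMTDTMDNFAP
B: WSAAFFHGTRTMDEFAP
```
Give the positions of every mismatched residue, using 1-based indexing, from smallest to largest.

Differences at position 1 (K→W), position 8 (M→G), position 10 (D→R), position 14 (N→E).

1, 8, 10, 14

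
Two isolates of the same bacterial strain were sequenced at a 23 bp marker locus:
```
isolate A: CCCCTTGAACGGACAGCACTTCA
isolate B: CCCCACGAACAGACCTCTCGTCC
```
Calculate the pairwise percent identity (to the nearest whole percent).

65%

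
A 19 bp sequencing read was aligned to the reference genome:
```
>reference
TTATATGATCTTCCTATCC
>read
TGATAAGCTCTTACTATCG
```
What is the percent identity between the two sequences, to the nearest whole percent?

74%

Mismatches at positions 2, 6, 8, 13, 19 (1-based): 5 of 19.
Identical positions: 14/19 = 73.68% → 74%.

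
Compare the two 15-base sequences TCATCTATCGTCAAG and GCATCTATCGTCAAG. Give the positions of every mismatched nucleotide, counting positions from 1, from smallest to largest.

1

Scanning 1-based: 1: T/G.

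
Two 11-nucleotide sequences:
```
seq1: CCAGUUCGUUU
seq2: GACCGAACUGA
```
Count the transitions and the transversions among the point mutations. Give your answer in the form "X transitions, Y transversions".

Mismatches (1-based):
site 1: C→G (pyrimidine→purine, transversion)
site 2: C→A (pyrimidine→purine, transversion)
site 3: A→C (purine→pyrimidine, transversion)
site 4: G→C (purine→pyrimidine, transversion)
site 5: U→G (pyrimidine→purine, transversion)
site 6: U→A (pyrimidine→purine, transversion)
site 7: C→A (pyrimidine→purine, transversion)
site 8: G→C (purine→pyrimidine, transversion)
site 10: U→G (pyrimidine→purine, transversion)
site 11: U→A (pyrimidine→purine, transversion)

0 transitions, 10 transversions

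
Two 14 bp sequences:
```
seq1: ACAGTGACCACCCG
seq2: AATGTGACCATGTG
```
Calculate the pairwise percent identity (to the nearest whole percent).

64%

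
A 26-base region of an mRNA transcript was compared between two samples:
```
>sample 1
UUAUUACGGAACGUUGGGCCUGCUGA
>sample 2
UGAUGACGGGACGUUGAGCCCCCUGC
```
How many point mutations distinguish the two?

The sequences differ at bases 2, 5, 10, 17, 21, 22, 26 (1-based) — 7 in total.

7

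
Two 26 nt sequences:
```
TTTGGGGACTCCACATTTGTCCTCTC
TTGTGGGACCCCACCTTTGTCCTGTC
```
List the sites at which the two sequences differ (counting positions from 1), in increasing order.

Scanning 1-based: 3: T/G; 4: G/T; 10: T/C; 15: A/C; 24: C/G.

3, 4, 10, 15, 24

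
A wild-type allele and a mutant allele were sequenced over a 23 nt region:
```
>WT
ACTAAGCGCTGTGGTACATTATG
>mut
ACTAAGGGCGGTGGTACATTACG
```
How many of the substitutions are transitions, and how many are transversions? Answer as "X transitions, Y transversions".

Mismatches (1-based):
base 7: C→G (pyrimidine→purine, transversion)
base 10: T→G (pyrimidine→purine, transversion)
base 22: T→C (pyrimidine→pyrimidine, transition)

1 transition, 2 transversions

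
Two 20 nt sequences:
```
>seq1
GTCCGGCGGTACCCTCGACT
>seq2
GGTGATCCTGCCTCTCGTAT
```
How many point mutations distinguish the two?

12

Comparing position by position, 12 sites differ: 2 (T/G), 3 (C/T), 4 (C/G), 5 (G/A), 6 (G/T), 8 (G/C), 9 (G/T), 10 (T/G), 11 (A/C), 13 (C/T), 18 (A/T), 19 (C/A).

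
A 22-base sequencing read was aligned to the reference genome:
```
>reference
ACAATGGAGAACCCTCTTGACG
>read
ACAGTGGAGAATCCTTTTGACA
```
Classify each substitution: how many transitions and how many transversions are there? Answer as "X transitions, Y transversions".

4 transitions, 0 transversions

Mismatches (1-based):
base 4: A→G (purine→purine, transition)
base 12: C→T (pyrimidine→pyrimidine, transition)
base 16: C→T (pyrimidine→pyrimidine, transition)
base 22: G→A (purine→purine, transition)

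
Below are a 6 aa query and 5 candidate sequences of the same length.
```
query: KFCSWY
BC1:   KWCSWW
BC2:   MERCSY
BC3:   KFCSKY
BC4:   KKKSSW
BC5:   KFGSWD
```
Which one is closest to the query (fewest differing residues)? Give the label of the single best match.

Hamming distances to query — BC1: 2; BC2: 5; BC3: 1; BC4: 4; BC5: 2.
Smallest is BC3 with 1 mismatch.

BC3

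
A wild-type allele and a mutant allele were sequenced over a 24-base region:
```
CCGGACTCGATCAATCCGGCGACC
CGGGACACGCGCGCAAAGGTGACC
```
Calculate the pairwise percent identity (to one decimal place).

Mismatches at positions 2, 7, 10, 11, 13, 14, 15, 16, 17, 20 (1-based): 10 of 24.
Identical positions: 14/24 = 58.33% → 58.3%.

58.3%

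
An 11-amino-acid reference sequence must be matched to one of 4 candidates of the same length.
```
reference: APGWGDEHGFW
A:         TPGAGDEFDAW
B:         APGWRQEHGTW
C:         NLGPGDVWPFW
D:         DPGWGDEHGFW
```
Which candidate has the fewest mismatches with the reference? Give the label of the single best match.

Hamming distances to reference — A: 5; B: 3; C: 6; D: 1.
Smallest is D with 1 mismatch.

D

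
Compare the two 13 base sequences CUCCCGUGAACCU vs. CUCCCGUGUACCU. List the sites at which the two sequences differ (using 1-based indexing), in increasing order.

Differences at site 9 (A→U).

9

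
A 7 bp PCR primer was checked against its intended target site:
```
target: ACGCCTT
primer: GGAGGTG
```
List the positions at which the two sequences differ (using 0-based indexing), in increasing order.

Scanning 0-based: 0: A/G; 1: C/G; 2: G/A; 3: C/G; 4: C/G; 6: T/G.

0, 1, 2, 3, 4, 6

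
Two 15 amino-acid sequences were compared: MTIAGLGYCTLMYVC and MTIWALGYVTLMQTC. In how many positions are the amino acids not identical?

The sequences differ at positions 4, 5, 9, 13, 14 (1-based) — 5 in total.

5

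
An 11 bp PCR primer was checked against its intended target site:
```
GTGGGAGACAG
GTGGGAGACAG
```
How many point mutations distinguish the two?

The two sequences are identical at every position.

0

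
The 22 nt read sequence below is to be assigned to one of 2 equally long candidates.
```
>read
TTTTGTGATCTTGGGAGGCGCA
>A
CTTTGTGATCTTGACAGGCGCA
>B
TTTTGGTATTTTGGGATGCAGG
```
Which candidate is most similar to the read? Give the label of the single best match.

Hamming distances to read — A: 3; B: 7.
Smallest is A with 3 mismatches.

A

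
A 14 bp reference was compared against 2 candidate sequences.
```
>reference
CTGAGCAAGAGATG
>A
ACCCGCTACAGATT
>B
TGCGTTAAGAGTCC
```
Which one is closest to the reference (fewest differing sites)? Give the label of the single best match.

A differs at 7 sites; B differs at 9 sites. The closest is A.

A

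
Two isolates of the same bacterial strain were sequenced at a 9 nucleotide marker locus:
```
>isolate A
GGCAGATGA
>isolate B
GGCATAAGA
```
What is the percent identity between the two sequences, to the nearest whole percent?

78%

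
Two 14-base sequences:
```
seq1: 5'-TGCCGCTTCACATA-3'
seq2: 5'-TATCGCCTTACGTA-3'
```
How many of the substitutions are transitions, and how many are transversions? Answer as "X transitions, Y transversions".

Mismatches (1-based):
base 2: G→A (purine→purine, transition)
base 3: C→T (pyrimidine→pyrimidine, transition)
base 7: T→C (pyrimidine→pyrimidine, transition)
base 9: C→T (pyrimidine→pyrimidine, transition)
base 12: A→G (purine→purine, transition)

5 transitions, 0 transversions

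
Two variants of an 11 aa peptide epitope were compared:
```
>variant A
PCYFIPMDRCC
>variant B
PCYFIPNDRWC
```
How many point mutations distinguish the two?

2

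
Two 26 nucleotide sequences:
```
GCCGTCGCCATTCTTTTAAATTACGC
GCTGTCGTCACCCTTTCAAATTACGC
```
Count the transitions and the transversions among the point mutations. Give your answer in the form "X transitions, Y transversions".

5 transitions, 0 transversions

Mismatches (1-based):
site 3: C→T (pyrimidine→pyrimidine, transition)
site 8: C→T (pyrimidine→pyrimidine, transition)
site 11: T→C (pyrimidine→pyrimidine, transition)
site 12: T→C (pyrimidine→pyrimidine, transition)
site 17: T→C (pyrimidine→pyrimidine, transition)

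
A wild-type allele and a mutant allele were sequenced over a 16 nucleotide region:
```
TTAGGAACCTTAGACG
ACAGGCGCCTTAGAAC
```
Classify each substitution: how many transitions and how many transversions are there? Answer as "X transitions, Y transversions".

Transitions (purine↔purine or pyrimidine↔pyrimidine): 2 T→C, 7 A→G.
Transversions (purine↔pyrimidine): 1 T→A, 6 A→C, 15 C→A, 16 G→C.

2 transitions, 4 transversions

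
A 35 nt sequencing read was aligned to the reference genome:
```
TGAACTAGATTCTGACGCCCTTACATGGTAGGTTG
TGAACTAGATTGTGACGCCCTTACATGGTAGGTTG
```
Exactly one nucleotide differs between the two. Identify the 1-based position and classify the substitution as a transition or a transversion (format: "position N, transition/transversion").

position 12, transversion

Position 12 changes C→G. C is a pyrimidine and G is a purine, so this is a transversion.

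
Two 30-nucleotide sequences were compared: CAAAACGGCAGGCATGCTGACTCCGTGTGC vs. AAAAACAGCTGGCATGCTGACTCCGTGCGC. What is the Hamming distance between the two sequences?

4

Comparing position by position, 4 sites differ: 1 (C/A), 7 (G/A), 10 (A/T), 28 (T/C).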